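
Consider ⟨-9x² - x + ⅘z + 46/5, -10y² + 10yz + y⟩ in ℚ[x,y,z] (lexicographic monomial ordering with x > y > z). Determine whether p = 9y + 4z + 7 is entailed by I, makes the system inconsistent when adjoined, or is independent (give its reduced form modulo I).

9y + 4z + 7 is independent of I; its normal form modulo I is 9y + 4z + 7.

First compute the reduced Gröbner basis of I by Buchberger's algorithm.
f_1 = -9x² - x + ⅘z + 46/5, LT = x².
f_2 = -10y² + 10yz + y, LT = y².

The S-polynomials (S(f_1,f_2)) all reduce to 0 modulo the current basis, so we have a Gröbner basis.
Inter-reduce: drop elements whose leading term is divisible by another's, tail-reduce, and make monic.
Reduced Gröbner basis: {x² + 1/9x - 4/45z - 46/45, y² - yz - 1/10y}.
Label its elements g_1 = x² + 1/9x - 4/45z - 46/45, g_2 = y² - yz - 1/10y.

Reduce p = 9y + 4z + 7 modulo G:
  leading term y: no divisor's leading term divides it; move 9y to the remainder.
  leading term z: no divisor's leading term divides it; move 4z to the remainder.
  leading term 1: no divisor's leading term divides it; move 7 to the remainder.
  normal form = 9y + 4z + 7.
The normal form is nonzero, so p ∉ I. Since p minus its normal form lies in I, I + (p) = I + (r) where r = 9y + 4z + 7; decide whether this ideal is the whole ring.
Run Buchberger on G together with r (pairs among the g_i already reduce to 0 since G is a Gröbner basis):
g_1 = x² + 1/9x - 4/45z - 46/45, LT = x².
g_2 = y² - yz - 1/10y, LT = y².
r = 9y + 4z + 7, LT = y.

S(g_2,r): lcm = y². S = -13/9yz - 79/90y.
  reduce S modulo (g_1, g_2, r):
  remainder 52/81z² + 613/405z + 553/810 ≠ 0; add m_4 = 52/81z² + 613/405z + 553/810 to the basis.

The other S-polynomials (S(g_1,g_2), S(g_1,r), S(g_1,m_4), S(g_2,m_4), S(r,m_4)) all reduce to 0 modulo the current basis, so we have a Gröbner basis.
Inter-reduce: drop elements whose leading term is divisible by another's, tail-reduce, and make monic.
Reduced Gröbner basis: {x² + 1/9x - 4/45z - 46/45, y + 4/9z + 7/9, z² + 613/260z + 553/520}.
The reduced Gröbner basis of I + (p) is {x² + 1/9x - 4/45z - 46/45, y + 4/9z + 7/9, z² + 613/260z + 553/520} ≠ {1}, a proper ideal, so the enlarged system stays consistent: p is independent of I, with normal form 9y + 4z + 7.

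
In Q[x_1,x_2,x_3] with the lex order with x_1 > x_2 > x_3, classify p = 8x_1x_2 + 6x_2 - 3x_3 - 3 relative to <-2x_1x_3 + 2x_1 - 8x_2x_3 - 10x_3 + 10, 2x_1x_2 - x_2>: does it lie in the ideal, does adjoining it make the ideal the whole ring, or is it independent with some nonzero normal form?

8x_1x_2 + 6x_2 - 3x_3 - 3 is independent of I; its normal form modulo I is 10x_2 - 3x_3 - 3.

First compute the reduced Gröbner basis of I by Buchberger's algorithm.
f_1 = -2x_1x_3 + 2x_1 - 8x_2x_3 - 10x_3 + 10, LT = x_1x_3.
f_2 = 2x_1x_2 - x_2, LT = x_1x_2.

S(f_1,f_2): lcm = x_1x_2x_3. S = -x_1x_2 + 4x_2^2x_3 + 11/2x_2x_3 - 5x_2.
  reduce S modulo (f_1, f_2):
  remainder 4x_2^2x_3 + 11/2x_2x_3 - 11/2x_2 ≠ 0; add h_3 = 4x_2^2x_3 + 11/2x_2x_3 - 11/2x_2 to the basis.

The other S-polynomials (S(f_1,h_3), S(f_2,h_3)) all reduce to 0 modulo the current basis, so we have a Gröbner basis.
Inter-reduce: drop elements whose leading term is divisible by another's, tail-reduce, and make monic.
Reduced Gröbner basis: {x_1x_2 - 1/2x_2, x_1x_3 - x_1 + 4x_2x_3 + 5x_3 - 5, x_2^2x_3 + 11/8x_2x_3 - 11/8x_2}.
Label its elements g_1 = x_1x_2 - 1/2x_2, g_2 = x_1x_3 - x_1 + 4x_2x_3 + 5x_3 - 5, g_3 = x_2^2x_3 + 11/8x_2x_3 - 11/8x_2.

Reduce p = 8x_1x_2 + 6x_2 - 3x_3 - 3 modulo G:
  leading term x_1x_2: subtract (8)·g_1 from 8x_1x_2 + 6x_2 - 3x_3 - 3 → 10x_2 - 3x_3 - 3
  leading term x_2: no divisor's leading term divides it; move 10x_2 to the remainder.
  leading term x_3: no divisor's leading term divides it; move -3x_3 to the remainder.
  leading term 1: no divisor's leading term divides it; move -3 to the remainder.
  normal form = 10x_2 - 3x_3 - 3.
The normal form is nonzero, so p ∉ I. Since p minus its normal form lies in I, I + (p) = I + (r) where r = 10x_2 - 3x_3 - 3; decide whether this ideal is the whole ring.
Run Buchberger on G together with r (pairs among the g_i already reduce to 0 since G is a Gröbner basis):
g_1 = x_1x_2 - 1/2x_2, LT = x_1x_2.
g_2 = x_1x_3 - x_1 + 4x_2x_3 + 5x_3 - 5, LT = x_1x_3.
g_3 = x_2^2x_3 + 11/8x_2x_3 - 11/8x_2, LT = x_2^2x_3.
r = 10x_2 - 3x_3 - 3, LT = x_2.

S(g_1,r): lcm = x_1x_2. S = 3/10x_1x_3 + 3/10x_1 - 1/2x_2.
  reduce S modulo (g_1, g_2, g_3, r):
  remainder 3/5x_1 - 9/25x_3^2 - 201/100x_3 + 27/20 ≠ 0; add m_5 = 3/5x_1 - 9/25x_3^2 - 201/100x_3 + 27/20 to the basis.

S(g_3,r): lcm = x_2^2x_3. S = 3/10x_2x_3^2 + 67/40x_2x_3 - 11/8x_2.
  reduce S modulo (g_1, g_2, g_3, r, m_5):
  remainder 9/100x_3^3 + 237/400x_3^2 + 9/100x_3 - 33/80 ≠ 0; add m_6 = 9/100x_3^3 + 237/400x_3^2 + 9/100x_3 - 33/80 to the basis.

The other S-polynomials (S(g_1,g_2), S(g_1,g_3), S(g_2,g_3), S(g_2,r), S(g_1,m_5), S(g_2,m_5), S(g_3,m_5), S(r,m_5), S(g_1,m_6), S(g_2,m_6), S(g_3,m_6), S(r,m_6), S(m_5,m_6)) all reduce to 0 modulo the current basis, so we have a Gröbner basis.
Inter-reduce: drop elements whose leading term is divisible by another's, tail-reduce, and make monic.
Reduced Gröbner basis: {x_1 - 3/5x_3^2 - 67/20x_3 + 9/4, x_2 - 3/10x_3 - 3/10, x_3^3 + 79/12x_3^2 + x_3 - 55/12}.
The reduced Gröbner basis of I + (p) is {x_1 - 3/5x_3^2 - 67/20x_3 + 9/4, x_2 - 3/10x_3 - 3/10, x_3^3 + 79/12x_3^2 + x_3 - 55/12} ≠ {1}, a proper ideal, so the enlarged system stays consistent: p is independent of I, with normal form 10x_2 - 3x_3 - 3.

Ideal membership is decidable via reduction modulo a Gröbner basis.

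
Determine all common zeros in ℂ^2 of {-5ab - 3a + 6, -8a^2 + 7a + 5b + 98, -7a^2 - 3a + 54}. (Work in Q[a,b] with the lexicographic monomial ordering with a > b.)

Compute a lex Gröbner basis by Buchberger's algorithm.
f_1 = -5ab - 3a + 6, LT = ab.
f_2 = -8a^2 + 7a + 5b + 98, LT = a^2.
f_3 = -7a^2 - 3a + 54, LT = a^2.

S(f_1,f_2): lcm = a^2b. S = 3/5a^2 + 7/8ab - 6/5a + 5/8b^2 + 49/4b.
  leading term a^2: subtract (-3/40)·f_2 from 3/5a^2 + 7/8ab - 6/5a + 5/8b^2 + 49/4b → 7/8ab - 27/40a + 5/8b^2 + 101/8b + 147/20
  leading term ab: subtract (-7/40)·f_1 from 7/8ab - 27/40a + 5/8b^2 + 101/8b + 147/20 → -6/5a + 5/8b^2 + 101/8b + 42/5
  leading term a: no divisor's leading term divides it; move -6/5a to the remainder.
  leading term b^2: no divisor's leading term divides it; move 5/8b^2 to the remainder.
  leading term b: no divisor's leading term divides it; move 101/8b to the remainder.
  leading term 1: no divisor's leading term divides it; move 42/5 to the remainder.
  remainder -6/5a + 5/8b^2 + 101/8b + 42/5 ≠ 0; add h_4 = -6/5a + 5/8b^2 + 101/8b + 42/5 to the basis.

S(f_1,f_3): lcm = a^2b. S = 3/5a^2 - 3/7ab - 6/5a + 54/7b.
  leading term a^2: subtract (-3/40)·f_2 from 3/5a^2 - 3/7ab - 6/5a + 54/7b → -3/7ab - 27/40a + 453/56b + 147/20
  leading term ab: subtract (3/35)·f_1 from -3/7ab - 27/40a + 453/56b + 147/20 → -117/280a + 453/56b + 957/140
  leading term a: subtract (39/112)·h_4 from -117/280a + 453/56b + 957/140 → -195/896b^2 + 3309/896b + 219/56
  leading term b^2: no divisor's leading term divides it; move -195/896b^2 to the remainder.
  leading term b: no divisor's leading term divides it; move 3309/896b to the remainder.
  leading term 1: no divisor's leading term divides it; move 219/56 to the remainder.
  remainder -195/896b^2 + 3309/896b + 219/56 ≠ 0; add h_5 = -195/896b^2 + 3309/896b + 219/56 to the basis.

S(f_2,f_3): lcm = a^2. S = -73/56a - 5/8b - 127/28.
  leading term a: subtract (365/336)·h_4 from -73/56a - 5/8b - 127/28 → -1825/2688b^2 - 38545/2688b - 765/56
  leading term b^2: subtract (365/117)·h_5 from -1825/2688b^2 - 38545/2688b - 765/56 → -7060/273b - 7060/273
  leading term b: no divisor's leading term divides it; move -7060/273b to the remainder.
  leading term 1: no divisor's leading term divides it; move -7060/273 to the remainder.
  remainder -7060/273b - 7060/273 ≠ 0; add h_6 = -7060/273b - 7060/273 to the basis.

The other S-polynomials (S(f_1,h_4), S(f_2,h_4), S(f_3,h_4), S(f_1,h_5), S(f_2,h_5), S(f_3,h_5), S(h_4,h_5), S(f_1,h_6), S(f_2,h_6), S(f_3,h_6), S(h_4,h_6), S(h_5,h_6)) all reduce to 0 modulo the current basis, so we have a Gröbner basis.
Inter-reduce: drop elements whose leading term is divisible by another's, tail-reduce, and make monic.
Reduced Gröbner basis: {a + 3, b + 1}.

A lex Gröbner basis eliminates variables successively. Here b + 1 depends only on b, with roots {-1}; lifting each root through the earlier basis elements recovers the full solutions.
  b = -1: the earlier basis element becomes a + 3 = 0, giving a = -3 — point (-3, -1).
A lex Gröbner basis triangularizes the system, enabling back-substitution.

{(-3, -1)}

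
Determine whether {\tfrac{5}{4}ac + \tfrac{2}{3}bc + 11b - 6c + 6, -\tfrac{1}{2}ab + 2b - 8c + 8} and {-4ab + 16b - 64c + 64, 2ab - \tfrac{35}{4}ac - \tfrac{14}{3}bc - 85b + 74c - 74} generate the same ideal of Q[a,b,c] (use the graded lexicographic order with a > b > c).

For a fixed monomial order, each ideal has a unique reduced Gröbner basis; comparing bases decides equality.
Buchberger on the first generating set:
f_1 = \tfrac{5}{4}ac + \tfrac{2}{3}bc + 11b - 6c + 6, LT = ac.
f_2 = -\tfrac{1}{2}ab + 2b - 8c + 8, LT = ab.

S(f_1,f_2): lcm = abc. S = \tfrac{8}{15}b^{2}c + \tfrac{44}{5}b^{2} - \tfrac{4}{5}bc - 16c^{2} + \tfrac{24}{5}b + 16c.
  leading term b^{2}c: no divisor's leading term divides it; move \tfrac{8}{15}b^{2}c to the remainder.
  leading term b^{2}: no divisor's leading term divides it; move \tfrac{44}{5}b^{2} to the remainder.
  leading term bc: no divisor's leading term divides it; move -\tfrac{4}{5}bc to the remainder.
  leading term c^{2}: no divisor's leading term divides it; move -16c^{2} to the remainder.
  leading term b: no divisor's leading term divides it; move \tfrac{24}{5}b to the remainder.
  leading term c: no divisor's leading term divides it; move 16c to the remainder.
  remainder \tfrac{8}{15}b^{2}c + \tfrac{44}{5}b^{2} - \tfrac{4}{5}bc - 16c^{2} + \tfrac{24}{5}b + 16c ≠ 0; add g_3 = \tfrac{8}{15}b^{2}c + \tfrac{44}{5}b^{2} - \tfrac{4}{5}bc - 16c^{2} + \tfrac{24}{5}b + 16c to the basis.

The other S-polynomials (S(f_1,g_3), S(f_2,g_3)) all reduce to 0 modulo the current basis, so we have a Gröbner basis.
Inter-reduce: drop elements whose leading term is divisible by another's, tail-reduce, and make monic.
Reduced Gröbner basis: {b^{2}c + \tfrac{33}{2}b^{2} - \tfrac{3}{2}bc - 30c^{2} + 9b + 30c, ab - 4b + 16c - 16, ac + \tfrac{8}{15}bc + \tfrac{44}{5}b - \tfrac{24}{5}c + \tfrac{24}{5}}.

Buchberger on the second generating set:
h_1 = -4ab + 16b - 64c + 64, LT = ab.
h_2 = 2ab - \tfrac{35}{4}ac - \tfrac{14}{3}bc - 85b + 74c - 74, LT = ab.

S(h_1,h_2): lcm = ab. S = \tfrac{35}{8}ac + \tfrac{7}{3}bc + \tfrac{77}{2}b - 21c + 21.
  leading term ac: no divisor's leading term divides it; move \tfrac{35}{8}ac to the remainder.
  leading term bc: no divisor's leading term divides it; move \tfrac{7}{3}bc to the remainder.
  leading term b: no divisor's leading term divides it; move \tfrac{77}{2}b to the remainder.
  leading term c: no divisor's leading term divides it; move -21c to the remainder.
  leading term 1: no divisor's leading term divides it; move 21 to the remainder.
  remainder \tfrac{35}{8}ac + \tfrac{7}{3}bc + \tfrac{77}{2}b - 21c + 21 ≠ 0; add k_3 = \tfrac{35}{8}ac + \tfrac{7}{3}bc + \tfrac{77}{2}b - 21c + 21 to the basis.

S(h_1,k_3): lcm = abc. S = -\tfrac{8}{15}b^{2}c - \tfrac{44}{5}b^{2} + \tfrac{4}{5}bc + 16c^{2} - \tfrac{24}{5}b - 16c.
  leading term b^{2}c: no divisor's leading term divides it; move -\tfrac{8}{15}b^{2}c to the remainder.
  leading term b^{2}: no divisor's leading term divides it; move -\tfrac{44}{5}b^{2} to the remainder.
  leading term bc: no divisor's leading term divides it; move \tfrac{4}{5}bc to the remainder.
  leading term c^{2}: no divisor's leading term divides it; move 16c^{2} to the remainder.
  leading term b: no divisor's leading term divides it; move -\tfrac{24}{5}b to the remainder.
  leading term c: no divisor's leading term divides it; move -16c to the remainder.
  remainder -\tfrac{8}{15}b^{2}c - \tfrac{44}{5}b^{2} + \tfrac{4}{5}bc + 16c^{2} - \tfrac{24}{5}b - 16c ≠ 0; add k_4 = -\tfrac{8}{15}b^{2}c - \tfrac{44}{5}b^{2} + \tfrac{4}{5}bc + 16c^{2} - \tfrac{24}{5}b - 16c to the basis.

The other S-polynomials (S(h_2,k_3), S(h_1,k_4), S(h_2,k_4), S(k_3,k_4)) all reduce to 0 modulo the current basis, so we have a Gröbner basis.
Inter-reduce: drop elements whose leading term is divisible by another's, tail-reduce, and make monic.
Reduced Gröbner basis: {b^{2}c + \tfrac{33}{2}b^{2} - \tfrac{3}{2}bc - 30c^{2} + 9b + 30c, ab - 4b + 16c - 16, ac + \tfrac{8}{15}bc + \tfrac{44}{5}b - \tfrac{24}{5}c + \tfrac{24}{5}}.

Same reduced basis, so the two generating sets span the same ideal.

Yes, the ideals are equal.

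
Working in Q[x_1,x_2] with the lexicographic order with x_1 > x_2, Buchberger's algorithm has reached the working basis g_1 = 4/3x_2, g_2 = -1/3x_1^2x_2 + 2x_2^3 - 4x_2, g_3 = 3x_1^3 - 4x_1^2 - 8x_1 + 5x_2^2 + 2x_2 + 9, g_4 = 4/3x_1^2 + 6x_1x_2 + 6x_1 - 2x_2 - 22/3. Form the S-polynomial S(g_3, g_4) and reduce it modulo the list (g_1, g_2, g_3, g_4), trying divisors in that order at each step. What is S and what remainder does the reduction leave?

S(g_3, g_4) = -9/2x_1^2x_2 - 35/6x_1^2 + 3/2x_1x_2 + 17/6x_1 + 5/3x_2^2 + 2/3x_2 + 3; remainder on division = 349/12x_1 - 349/12.

lcm(LM(g_3), LM(g_4)) = x_1^3.
S = (lcm/LT(g_3))·g_3 − (lcm/LT(g_4))·g_4 = -9/2x_1^2x_2 - 35/6x_1^2 + 3/2x_1x_2 + 17/6x_1 + 5/3x_2^2 + 2/3x_2 + 3.
Reduce S modulo (g_1, g_2, g_3, g_4) in that order:
  leading term x_1^2x_2: subtract (-27/8x_1^2)·g_1 from -9/2x_1^2x_2 - 35/6x_1^2 + 3/2x_1x_2 + 17/6x_1 + 5/3x_2^2 + 2/3x_2 + 3 → -35/6x_1^2 + 3/2x_1x_2 + 17/6x_1 + 5/3x_2^2 + 2/3x_2 + 3
  leading term x_1^2: subtract (-35/8)·g_4 from -35/6x_1^2 + 3/2x_1x_2 + 17/6x_1 + 5/3x_2^2 + 2/3x_2 + 3 → 111/4x_1x_2 + 349/12x_1 + 5/3x_2^2 - 97/12x_2 - 349/12
  leading term x_1x_2: subtract (333/16x_1)·g_1 from 111/4x_1x_2 + 349/12x_1 + 5/3x_2^2 - 97/12x_2 - 349/12 → 349/12x_1 + 5/3x_2^2 - 97/12x_2 - 349/12
  leading term x_1: no divisor's leading term divides it; move 349/12x_1 to the remainder.
  leading term x_2^2: subtract (5/4x_2)·g_1 from 5/3x_2^2 - 97/12x_2 - 349/12 → -97/12x_2 - 349/12
  leading term x_2: subtract (-97/16)·g_1 from -97/12x_2 - 349/12 → -349/12
  leading term 1: no divisor's leading term divides it; move -349/12 to the remainder.
The remainder 349/12x_1 - 349/12 is nonzero, so it would be added as the next basis element.
An S-polynomial is built so that the two leading terms cancel; whether anything survives reduction is exactly the Gröbner-basis criterion.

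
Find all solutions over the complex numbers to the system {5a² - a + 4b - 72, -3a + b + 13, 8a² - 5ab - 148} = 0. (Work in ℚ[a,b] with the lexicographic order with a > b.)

{(4, -1)}

Compute a lex Gröbner basis by Buchberger's algorithm.
f_1 = 5a² - a + 4b - 72, LT = a².
f_2 = -3a + b + 13, LT = a.
f_3 = 8a² - 5ab - 148, LT = a².

S(f_1,f_2): lcm = a². S = ⅓ab + 62/15a + ⅘b - 72/5.
  reduce S modulo (f_1, f_2, f_3):
  remainder 1/9b² + 163/45b + 158/45 ≠ 0; add h_4 = 1/9b² + 163/45b + 158/45 to the basis.

S(f_1,f_3): lcm = a². S = ⅝ab - ⅕a + ⅘b + 41/10.
  reduce S modulo (f_1, f_2, f_3, h_4):
  remainder -67/20b - 67/20 ≠ 0; add h_5 = -67/20b - 67/20 to the basis.

The other S-polynomials (S(f_2,f_3), S(f_1,h_4), S(f_2,h_4), S(f_3,h_4), S(f_1,h_5), S(f_2,h_5), S(f_3,h_5), S(h_4,h_5)) all reduce to 0 modulo the current basis, so we have a Gröbner basis.
Inter-reduce: drop elements whose leading term is divisible by another's, tail-reduce, and make monic.
Reduced Gröbner basis: {a - 4, b + 1}.

Since the basis is lex-ordered, b + 1 is univariate in b. Its roots are {-1}. Back-substituting each root into the other basis elements fixes the other coordinates.
  b = -1: the earlier basis element becomes a - 4 = 0, giving a = 4 — point (4, -1).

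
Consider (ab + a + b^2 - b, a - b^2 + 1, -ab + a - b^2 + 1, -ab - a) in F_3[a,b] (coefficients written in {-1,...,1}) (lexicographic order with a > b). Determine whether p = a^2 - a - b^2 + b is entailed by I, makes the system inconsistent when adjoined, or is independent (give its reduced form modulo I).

First compute the reduced Gröbner basis of I by Buchberger's algorithm.
f_1 = ab + a + b^2 - b, LT = ab.
f_2 = a - b^2 + 1, LT = a.
f_3 = -ab + a - b^2 + 1, LT = ab.
f_4 = -ab - a, LT = ab.

S(f_1,f_2): lcm = ab. S = a + b^3 + b^2 + b.
  leading term a: subtract (1)·f_2 from a + b^3 + b^2 + b → b^3 - b^2 + b - 1
  leading term b^3: no divisor's leading term divides it; move b^3 to the remainder.
  leading term b^2: no divisor's leading term divides it; move -b^2 to the remainder.
  leading term b: no divisor's leading term divides it; move b to the remainder.
  leading term 1: no divisor's leading term divides it; move -1 to the remainder.
  remainder b^3 - b^2 + b - 1 ≠ 0; add h_5 = b^3 - b^2 + b - 1 to the basis.

S(f_1,f_3): lcm = ab. S = -a - b + 1.
  leading term a: subtract (-1)·f_2 from -a - b + 1 → -b^2 - b - 1
  leading term b^2: no divisor's leading term divides it; move -b^2 to the remainder.
  leading term b: no divisor's leading term divides it; move -b to the remainder.
  leading term 1: no divisor's leading term divides it; move -1 to the remainder.
  remainder -b^2 - b - 1 ≠ 0; add h_6 = -b^2 - b - 1 to the basis.

S(f_1,f_4): lcm = ab. S = b^2 - b.
  leading term b^2: subtract (-1)·h_6 from b^2 - b → b - 1
  leading term b: no divisor's leading term divides it; move b to the remainder.
  leading term 1: no divisor's leading term divides it; move -1 to the remainder.
  remainder b - 1 ≠ 0; add h_7 = b - 1 to the basis.

The other S-polynomials (S(f_2,f_3), S(f_2,f_4), S(f_3,f_4), S(f_1,h_5), S(f_2,h_5), S(f_3,h_5), S(f_4,h_5), S(f_1,h_6), S(f_2,h_6), S(f_3,h_6), S(f_4,h_6), S(h_5,h_6), S(f_1,h_7), S(f_2,h_7), S(f_3,h_7), S(f_4,h_7), S(h_5,h_7), S(h_6,h_7)) all reduce to 0 modulo the current basis, so we have a Gröbner basis.
Inter-reduce: drop elements whose leading term is divisible by another's, tail-reduce, and make monic.
Reduced Gröbner basis: {a, b - 1}.
Label its elements g_1 = a, g_2 = b - 1.

Reduce p = a^2 - a - b^2 + b modulo G:
  leading term a^2: subtract (a)·g_1 from a^2 - a - b^2 + b → -a - b^2 + b
  leading term a: subtract (-1)·g_1 from -a - b^2 + b → -b^2 + b
  leading term b^2: subtract (-b)·g_2 from -b^2 + b → 0
  normal form = 0.
Since the normal form is 0, p ∈ I.

a^2 - a - b^2 + b lies in I (it reduces to 0).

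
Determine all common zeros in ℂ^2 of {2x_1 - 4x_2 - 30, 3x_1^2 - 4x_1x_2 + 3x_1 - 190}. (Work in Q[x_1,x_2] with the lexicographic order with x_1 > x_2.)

Compute a lex Gröbner basis by Buchberger's algorithm.
f_1 = 2x_1 - 4x_2 - 30, LT = x_1.
f_2 = 3x_1^2 - 4x_1x_2 + 3x_1 - 190, LT = x_1^2.

S(f_1,f_2): lcm = x_1^2. S = -2/3x_1x_2 - 16x_1 + 190/3.
  leading term x_1x_2: subtract (-1/3x_2)·f_1 from -2/3x_1x_2 - 16x_1 + 190/3 → -16x_1 - 4/3x_2^2 - 10x_2 + 190/3
  leading term x_1: subtract (-8)·f_1 from -16x_1 - 4/3x_2^2 - 10x_2 + 190/3 → -4/3x_2^2 - 42x_2 - 530/3
  leading term x_2^2: no divisor's leading term divides it; move -4/3x_2^2 to the remainder.
  leading term x_2: no divisor's leading term divides it; move -42x_2 to the remainder.
  leading term 1: no divisor's leading term divides it; move -530/3 to the remainder.
  remainder -4/3x_2^2 - 42x_2 - 530/3 ≠ 0; add h_3 = -4/3x_2^2 - 42x_2 - 530/3 to the basis.

The other S-polynomials (S(f_1,h_3), S(f_2,h_3)) all reduce to 0 modulo the current basis, so we have a Gröbner basis.
Inter-reduce: drop elements whose leading term is divisible by another's, tail-reduce, and make monic.
Reduced Gröbner basis: {x_1 - 2x_2 - 15, x_2^2 + 63/2x_2 + 265/2}.

From the last basis element, x_2^2 + 63/2x_2 + 265/2 = 0, so x_2 takes values in {-53/2, -5}. Each choice, substituted upward through the basis, yields the corresponding point(s) of the solution set.
  x_2 = -53/2: the earlier basis element becomes x_1 + 38 = 0, giving x_1 = -38 — point (-38, -53/2).
  x_2 = -5: the earlier basis element becomes x_1 - 5 = 0, giving x_1 = 5 — point (5, -5).
Each listed point satisfies every original equation (direct substitution).

{(-38, -53/2), (5, -5)}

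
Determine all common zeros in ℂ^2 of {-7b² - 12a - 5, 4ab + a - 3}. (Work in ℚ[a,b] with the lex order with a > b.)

{(-1, -1), (35/128 + sqrt(4151)*I/128, 3/8 - sqrt(4151)*I/56), (35/128 - sqrt(4151)*I/128, 3/8 + sqrt(4151)*I/56)}

Compute a lex Gröbner basis by Buchberger's algorithm.
f_1 = -12a - 7b² - 5, LT = a.
f_2 = 4ab + a - 3, LT = ab.

S(f_1,f_2): lcm = ab. S = -¼a + 7/12b³ + 5/12b + ¾.
  leading term a: subtract (1/48)·f_1 from -¼a + 7/12b³ + 5/12b + ¾ → 7/12b³ + 7/48b² + 5/12b + 41/48
  leading term b³: no divisor's leading term divides it; move 7/12b³ to the remainder.
  leading term b²: no divisor's leading term divides it; move 7/48b² to the remainder.
  leading term b: no divisor's leading term divides it; move 5/12b to the remainder.
  leading term 1: no divisor's leading term divides it; move 41/48 to the remainder.
  remainder 7/12b³ + 7/48b² + 5/12b + 41/48 ≠ 0; add h_3 = 7/12b³ + 7/48b² + 5/12b + 41/48 to the basis.

The other S-polynomials (S(f_1,h_3), S(f_2,h_3)) all reduce to 0 modulo the current basis, so we have a Gröbner basis.
Inter-reduce: drop elements whose leading term is divisible by another's, tail-reduce, and make monic.
Reduced Gröbner basis: {a + 7/12b² + 5/12, b³ + ¼b² + 5/7b + 41/28}.

A lex Gröbner basis eliminates variables successively. Here b³ + ¼b² + 5/7b + 41/28 depends only on b, with roots {-1, 3/8 - sqrt(4151)*I/56, 3/8 + sqrt(4151)*I/56}; lifting each root through the earlier basis elements recovers the full solutions.
  b = -1: the earlier basis element becomes a + 1 = 0, giving a = -1 — point (-1, -1).
  b = 3/8 - sqrt(4151)*I/56: the earlier basis element becomes a - 35/128 - sqrt(4151)*I/128 = 0, giving a = 35/128 + sqrt(4151)*I/128 — point (35/128 + sqrt(4151)*I/128, 3/8 - sqrt(4151)*I/56).
  b = 3/8 + sqrt(4151)*I/56: the earlier basis element becomes a - 35/128 + sqrt(4151)*I/128 = 0, giving a = 35/128 - sqrt(4151)*I/128 — point (35/128 - sqrt(4151)*I/128, 3/8 + sqrt(4151)*I/56).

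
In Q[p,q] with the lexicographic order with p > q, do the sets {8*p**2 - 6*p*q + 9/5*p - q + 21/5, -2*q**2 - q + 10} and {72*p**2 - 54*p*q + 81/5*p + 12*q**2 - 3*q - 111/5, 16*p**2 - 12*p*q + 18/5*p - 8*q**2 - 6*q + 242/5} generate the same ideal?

Yes, the ideals are equal.

Since reduced Gröbner bases are canonical representatives of ideals under a given ordering, it suffices to compute and compare them.
Buchberger on the first generating set:
f_1 = 8*p**2 - 6*p*q + 9/5*p - q + 21/5, LT = p**2.
f_2 = -2*q**2 - q + 10, LT = q**2.

The S-polynomials (S(f_1,f_2)) all reduce to 0 modulo the current basis, so we have a Gröbner basis.
Inter-reduce: drop elements whose leading term is divisible by another's, tail-reduce, and make monic.
Reduced Gröbner basis: {p**2 - 3/4*p*q + 9/40*p - 1/8*q + 21/40, q**2 + 1/2*q - 5}.

Buchberger on the second generating set:
h_1 = 72*p**2 - 54*p*q + 81/5*p + 12*q**2 - 3*q - 111/5, LT = p**2.
h_2 = 16*p**2 - 12*p*q + 18/5*p - 8*q**2 - 6*q + 242/5, LT = p**2.

S(h_1,h_2): lcm = p**2. S = 2/3*q**2 + 1/3*q - 10/3.
  leading term q**2: no divisor's leading term divides it; move 2/3*q**2 to the remainder.
  leading term q: no divisor's leading term divides it; move 1/3*q to the remainder.
  leading term 1: no divisor's leading term divides it; move -10/3 to the remainder.
  remainder 2/3*q**2 + 1/3*q - 10/3 ≠ 0; add k_3 = 2/3*q**2 + 1/3*q - 10/3 to the basis.

The other S-polynomials (S(h_1,k_3), S(h_2,k_3)) all reduce to 0 modulo the current basis, so we have a Gröbner basis.
Inter-reduce: drop elements whose leading term is divisible by another's, tail-reduce, and make monic.
Reduced Gröbner basis: {p**2 - 3/4*p*q + 9/40*p - 1/8*q + 21/40, q**2 + 1/2*q - 5}.

Same reduced basis, so the two generating sets span the same ideal.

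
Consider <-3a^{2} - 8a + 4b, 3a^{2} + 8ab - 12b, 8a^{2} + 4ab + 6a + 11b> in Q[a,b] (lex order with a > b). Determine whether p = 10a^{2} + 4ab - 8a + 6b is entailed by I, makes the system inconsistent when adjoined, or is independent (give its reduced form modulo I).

10a^{2} + 4ab - 8a + 6b lies in I (it reduces to 0).

First compute the reduced Gröbner basis of I by Buchberger's algorithm.
f_1 = -3a^{2} - 8a + 4b, LT = a^{2}.
f_2 = 3a^{2} + 8ab - 12b, LT = a^{2}.
f_3 = 8a^{2} + 4ab + 6a + 11b, LT = a^{2}.

S(f_1,f_2): lcm = a^{2}. S = -\tfrac{8}{3}ab + \tfrac{8}{3}a + \tfrac{8}{3}b.
  leading term ab: no divisor's leading term divides it; move -\tfrac{8}{3}ab to the remainder.
  leading term a: no divisor's leading term divides it; move \tfrac{8}{3}a to the remainder.
  leading term b: no divisor's leading term divides it; move \tfrac{8}{3}b to the remainder.
  remainder -\tfrac{8}{3}ab + \tfrac{8}{3}a + \tfrac{8}{3}b ≠ 0; add h_4 = -\tfrac{8}{3}ab + \tfrac{8}{3}a + \tfrac{8}{3}b to the basis.

S(f_1,f_3): lcm = a^{2}. S = -\tfrac{1}{2}ab + \tfrac{23}{12}a - \tfrac{65}{24}b.
  leading term ab: subtract (\tfrac{3}{16})·h_4 from -\tfrac{1}{2}ab + \tfrac{23}{12}a - \tfrac{65}{24}b → \tfrac{17}{12}a - \tfrac{77}{24}b
  leading term a: no divisor's leading term divides it; move \tfrac{17}{12}a to the remainder.
  leading term b: no divisor's leading term divides it; move -\tfrac{77}{24}b to the remainder.
  remainder \tfrac{17}{12}a - \tfrac{77}{24}b ≠ 0; add h_5 = \tfrac{17}{12}a - \tfrac{77}{24}b to the basis.

S(f_1,h_4): lcm = a^{2}b. S = a^{2} + \tfrac{11}{3}ab - \tfrac{4}{3}b^{2}.
  leading term a^{2}: subtract (-\tfrac{1}{3})·f_1 from a^{2} + \tfrac{11}{3}ab - \tfrac{4}{3}b^{2} → \tfrac{11}{3}ab - \tfrac{8}{3}a - \tfrac{4}{3}b^{2} + \tfrac{4}{3}b
  leading term ab: subtract (-\tfrac{11}{8})·h_4 from \tfrac{11}{3}ab - \tfrac{8}{3}a - \tfrac{4}{3}b^{2} + \tfrac{4}{3}b → a - \tfrac{4}{3}b^{2} + 5b
  leading term a: subtract (\tfrac{12}{17})·h_5 from a - \tfrac{4}{3}b^{2} + 5b → -\tfrac{4}{3}b^{2} + \tfrac{247}{34}b
  leading term b^{2}: no divisor's leading term divides it; move -\tfrac{4}{3}b^{2} to the remainder.
  leading term b: no divisor's leading term divides it; move \tfrac{247}{34}b to the remainder.
  remainder -\tfrac{4}{3}b^{2} + \tfrac{247}{34}b ≠ 0; add h_6 = -\tfrac{4}{3}b^{2} + \tfrac{247}{34}b to the basis.

S(f_3,h_4): lcm = a^{2}b. S = a^{2} + \tfrac{1}{2}ab^{2} + \tfrac{7}{4}ab + \tfrac{11}{8}b^{2}.
  leading term a^{2}: subtract (-\tfrac{1}{3})·f_1 from a^{2} + \tfrac{1}{2}ab^{2} + \tfrac{7}{4}ab + \tfrac{11}{8}b^{2} → \tfrac{1}{2}ab^{2} + \tfrac{7}{4}ab - \tfrac{8}{3}a + \tfrac{11}{8}b^{2} + \tfrac{4}{3}b
  leading term ab^{2}: subtract (-\tfrac{3}{16}b)·h_4 from \tfrac{1}{2}ab^{2} + \tfrac{7}{4}ab - \tfrac{8}{3}a + \tfrac{11}{8}b^{2} + \tfrac{4}{3}b → \tfrac{9}{4}ab - \tfrac{8}{3}a + \tfrac{15}{8}b^{2} + \tfrac{4}{3}b
  leading term ab: subtract (-\tfrac{27}{32})·h_4 from \tfrac{9}{4}ab - \tfrac{8}{3}a + \tfrac{15}{8}b^{2} + \tfrac{4}{3}b → -\tfrac{5}{12}a + \tfrac{15}{8}b^{2} + \tfrac{43}{12}b
  leading term a: subtract (-\tfrac{5}{17})·h_5 from -\tfrac{5}{12}a + \tfrac{15}{8}b^{2} + \tfrac{43}{12}b → \tfrac{15}{8}b^{2} + \tfrac{359}{136}b
  leading term b^{2}: subtract (-\tfrac{45}{32})·h_6 from \tfrac{15}{8}b^{2} + \tfrac{359}{136}b → \tfrac{13987}{1088}b
  leading term b: no divisor's leading term divides it; move \tfrac{13987}{1088}b to the remainder.
  remainder \tfrac{13987}{1088}b ≠ 0; add h_7 = \tfrac{13987}{1088}b to the basis.

The other S-polynomials (S(f_2,f_3), S(f_2,h_4), S(f_1,h_5), S(f_2,h_5), S(f_3,h_5), S(h_4,h_5), S(f_1,h_6), S(f_2,h_6), S(f_3,h_6), S(h_4,h_6), S(h_5,h_6), S(f_1,h_7), S(f_2,h_7), S(f_3,h_7), S(h_4,h_7), S(h_5,h_7), S(h_6,h_7)) all reduce to 0 modulo the current basis, so we have a Gröbner basis.
Inter-reduce: drop elements whose leading term is divisible by another's, tail-reduce, and make monic.
Reduced Gröbner basis: {a, b}.
Label its elements g_1 = a, g_2 = b.

Reduce p = 10a^{2} + 4ab - 8a + 6b modulo G:
  leading term a^{2}: subtract (10a)·g_1 from 10a^{2} + 4ab - 8a + 6b → 4ab - 8a + 6b
  leading term ab: subtract (4b)·g_1 from 4ab - 8a + 6b → -8a + 6b
  leading term a: subtract (-8)·g_1 from -8a + 6b → 6b
  leading term b: subtract (6)·g_2 from 6b → 0
  normal form = 0.
Since the normal form is 0, p ∈ I.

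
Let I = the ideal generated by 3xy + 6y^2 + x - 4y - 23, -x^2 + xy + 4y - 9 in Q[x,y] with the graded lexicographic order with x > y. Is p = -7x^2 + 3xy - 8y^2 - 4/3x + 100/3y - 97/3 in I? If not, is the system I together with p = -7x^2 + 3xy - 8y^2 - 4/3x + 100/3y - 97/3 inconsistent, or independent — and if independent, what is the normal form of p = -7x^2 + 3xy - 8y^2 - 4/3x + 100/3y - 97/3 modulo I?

First compute the reduced Gröbner basis of I by Buchberger's algorithm.
f_1 = 3xy + 6y^2 + x - 4y - 23, LT = xy.
f_2 = -x^2 + xy + 4y - 9, LT = x^2.

S(f_1,f_2): lcm = x^2y. S = 3xy^2 + 1/3x^2 - 4/3xy + 4y^2 - 23/3x - 9y.
  reduce S modulo (f_1, f_2):
  remainder -6y^3 + 12y^2 - 7x + 38/3y - 55/3 ≠ 0; add h_3 = -6y^3 + 12y^2 - 7x + 38/3y - 55/3 to the basis.

The other S-polynomials (S(f_1,h_3), S(f_2,h_3)) all reduce to 0 modulo the current basis, so we have a Gröbner basis.
Inter-reduce: drop elements whose leading term is divisible by another's, tail-reduce, and make monic.
Reduced Gröbner basis: {y^3 - 2y^2 + 7/6x - 19/9y + 55/18, x^2 + 2y^2 + 1/3x - 16/3y + 4/3, xy + 2y^2 + 1/3x - 4/3y - 23/3}.
Label its elements g_1 = y^3 - 2y^2 + 7/6x - 19/9y + 55/18, g_2 = x^2 + 2y^2 + 1/3x - 16/3y + 4/3, g_3 = xy + 2y^2 + 1/3x - 4/3y - 23/3.

Reduce p = -7x^2 + 3xy - 8y^2 - 4/3x + 100/3y - 97/3 modulo G:
  leading term x^2: subtract (-7)·g_2 from -7x^2 + 3xy - 8y^2 - 4/3x + 100/3y - 97/3 → 3xy + 6y^2 + x - 4y - 23
  leading term xy: subtract (3)·g_3 from 3xy + 6y^2 + x - 4y - 23 → 0
  normal form = 0.
Since the normal form is 0, p ∈ I.

-7x^2 + 3xy - 8y^2 - 4/3x + 100/3y - 97/3 lies in I (it reduces to 0).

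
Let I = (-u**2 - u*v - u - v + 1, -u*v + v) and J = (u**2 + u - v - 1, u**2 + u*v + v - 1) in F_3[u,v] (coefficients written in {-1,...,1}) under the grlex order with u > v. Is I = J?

Two ideals are equal iff their reduced Gröbner bases coincide (the reduced basis is unique for a fixed ordering).
Buchberger on the first generating set:
f_1 = -u**2 - u*v - u - v + 1, LT = u**2.
f_2 = -u*v + v, LT = u*v.

S(f_1,f_2): lcm = u**2*v. S = u*v**2 - u*v + v**2 - v.
  leading term u*v**2: subtract (-v)·f_2 from u*v**2 - u*v + v**2 - v → -u*v - v**2 - v
  leading term u*v: subtract (1)·f_2 from -u*v - v**2 - v → -v**2 + v
  leading term v**2: no divisor's leading term divides it; move -v**2 to the remainder.
  leading term v: no divisor's leading term divides it; move v to the remainder.
  remainder -v**2 + v ≠ 0; add g_3 = -v**2 + v to the basis.

The other S-polynomials (S(f_1,g_3), S(f_2,g_3)) all reduce to 0 modulo the current basis, so we have a Gröbner basis.
Inter-reduce: drop elements whose leading term is divisible by another's, tail-reduce, and make monic.
Reduced Gröbner basis: {u**2 + u - v - 1, u*v - v, v**2 - v}.

Buchberger on the second generating set:
h_1 = u**2 + u - v - 1, LT = u**2.
h_2 = u**2 + u*v + v - 1, LT = u**2.

S(h_1,h_2): lcm = u**2. S = -u*v + u + v.
  leading term u*v: no divisor's leading term divides it; move -u*v to the remainder.
  leading term u: no divisor's leading term divides it; move u to the remainder.
  leading term v: no divisor's leading term divides it; move v to the remainder.
  remainder -u*v + u + v ≠ 0; add k_3 = -u*v + u + v to the basis.

S(h_1,k_3): lcm = u**2*v. S = u**2 - u*v - v**2 - v.
  leading term u**2: subtract (1)·h_1 from u**2 - u*v - v**2 - v → -u*v - v**2 - u + 1
  leading term u*v: subtract (1)·k_3 from -u*v - v**2 - u + 1 → -v**2 + u - v + 1
  leading term v**2: no divisor's leading term divides it; move -v**2 to the remainder.
  leading term u: no divisor's leading term divides it; move u to the remainder.
  leading term v: no divisor's leading term divides it; move -v to the remainder.
  leading term 1: no divisor's leading term divides it; move 1 to the remainder.
  remainder -v**2 + u - v + 1 ≠ 0; add k_4 = -v**2 + u - v + 1 to the basis.

The other S-polynomials (S(h_2,k_3), S(h_1,k_4), S(h_2,k_4), S(k_3,k_4)) all reduce to 0 modulo the current basis, so we have a Gröbner basis.
Inter-reduce: drop elements whose leading term is divisible by another's, tail-reduce, and make monic.
Reduced Gröbner basis: {u**2 + u - v - 1, u*v - u - v, v**2 - u + v - 1}.

These differ, so the ideals are not equal.

No, the ideals differ.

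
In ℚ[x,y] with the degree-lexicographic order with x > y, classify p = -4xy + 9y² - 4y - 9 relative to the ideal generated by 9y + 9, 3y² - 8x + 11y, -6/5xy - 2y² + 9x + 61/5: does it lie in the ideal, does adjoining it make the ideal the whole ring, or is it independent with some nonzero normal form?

First compute the reduced Gröbner basis of I by Buchberger's algorithm.
f_1 = 9y + 9, LT = y.
f_2 = 3y² - 8x + 11y, LT = y².
f_3 = -6/5xy - 2y² + 9x + 61/5, LT = xy.

S(f_1,f_2): lcm = y². S = 8/3x - 8/3y.
  leading term x: no divisor's leading term divides it; move 8/3x to the remainder.
  leading term y: subtract (-8/27)·f_1 from -8/3y → 8/3
  leading term 1: no divisor's leading term divides it; move 8/3 to the remainder.
  remainder 8/3x + 8/3 ≠ 0; add h_4 = 8/3x + 8/3 to the basis.

S(f_1,f_3): lcm = xy. S = -5/3y² + 17/2x + 61/6.
  leading term y²: subtract (-5/27y)·f_1 from -5/3y² + 17/2x + 61/6 → 17/2x + 5/3y + 61/6
  leading term x: subtract (51/16)·h_4 from 17/2x + 5/3y + 61/6 → 5/3y + 5/3
  leading term y: subtract (5/27)·f_1 from 5/3y + 5/3 → 0
  remainder 0.

S(f_2,f_3): lcm = xy². S = -5/3y³ - 8/3x² + 67/6xy + 61/6y.
  leading term y³: subtract (-5/27y²)·f_1 from -5/3y³ - 8/3x² + 67/6xy + 61/6y → -8/3x² + 67/6xy + 5/3y² + 61/6y
  leading term x²: subtract (-x)·h_4 from -8/3x² + 67/6xy + 5/3y² + 61/6y → 67/6xy + 5/3y² + 8/3x + 61/6y
  leading term xy: subtract (67/54x)·f_1 from 67/6xy + 5/3y² + 8/3x + 61/6y → 5/3y² - 17/2x + 61/6y
  leading term y²: subtract (5/27y)·f_1 from 5/3y² - 17/2x + 61/6y → -17/2x + 17/2y
  leading term x: subtract (-51/16)·h_4 from -17/2x + 17/2y → 17/2y + 17/2
  leading term y: subtract (17/18)·f_1 from 17/2y + 17/2 → 0
  remainder 0.

S(f_1,h_4): leading monomials are coprime, so the S-polynomial reduces to 0 (Buchberger's first criterion).
S(f_2,h_4): leading monomials are coprime, so the S-polynomial reduces to 0 (Buchberger's first criterion).
S(f_3,h_4): lcm = xy. S = 5/3y² - 15/2x - y - 61/6.
  leading term y²: subtract (5/27y)·f_1 from 5/3y² - 15/2x - y - 61/6 → -15/2x - 8/3y - 61/6
  leading term x: subtract (-45/16)·h_4 from -15/2x - 8/3y - 61/6 → -8/3y - 8/3
  leading term y: subtract (-8/27)·f_1 from -8/3y - 8/3 → 0
  remainder 0.

Every S-polynomial of the final basis reduces to 0, so we have a Gröbner basis.
Inter-reduce: drop elements whose leading term is divisible by another's, tail-reduce, and make monic.
Reduced Gröbner basis: {x + 1, y + 1}.
Label its elements g_1 = x + 1, g_2 = y + 1.

Reduce p = -4xy + 9y² - 4y - 9 modulo G:
  leading term xy: subtract (-4y)·g_1 from -4xy + 9y² - 4y - 9 → 9y² - 9
  leading term y²: subtract (9y)·g_2 from 9y² - 9 → -9y - 9
  leading term y: subtract (-9)·g_2 from -9y - 9 → 0
  normal form = 0.
Since the normal form is 0, p ∈ I.

-4xy + 9y² - 4y - 9 lies in I (it reduces to 0).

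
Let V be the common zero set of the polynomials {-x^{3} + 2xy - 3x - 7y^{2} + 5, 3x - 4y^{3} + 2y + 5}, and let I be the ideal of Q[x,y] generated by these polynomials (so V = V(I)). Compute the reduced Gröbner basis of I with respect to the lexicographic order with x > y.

f_1 = -x^{3} + 2xy - 3x - 7y^{2} + 5, LT = x^{3}.
f_2 = 3x - 4y^{3} + 2y + 5, LT = x.

S(f_1,f_2): lcm = x^{3}. S = \tfrac{4}{3}x^{2}y^{3} - \tfrac{2}{3}x^{2}y - \tfrac{5}{3}x^{2} - 2xy + 3x + 7y^{2} - 5.
  leading term x^{2}y^{3}: subtract (\tfrac{4}{9}xy^{3})·f_2 from \tfrac{4}{3}x^{2}y^{3} - \tfrac{2}{3}x^{2}y - \tfrac{5}{3}x^{2} - 2xy + 3x + 7y^{2} - 5 → -\tfrac{2}{3}x^{2}y - \tfrac{5}{3}x^{2} + \tfrac{16}{9}xy^{6} - \tfrac{8}{9}xy^{4} - \tfrac{20}{9}xy^{3} - 2xy + 3x + 7y^{2} - 5
  leading term x^{2}y: subtract (-\tfrac{2}{9}xy)·f_2 from -\tfrac{2}{3}x^{2}y - \tfrac{5}{3}x^{2} + \tfrac{16}{9}xy^{6} - \tfrac{8}{9}xy^{4} - \tfrac{20}{9}xy^{3} - 2xy + 3x + 7y^{2} - 5 → -\tfrac{5}{3}x^{2} + \tfrac{16}{9}xy^{6} - \tfrac{16}{9}xy^{4} - \tfrac{20}{9}xy^{3} + \tfrac{4}{9}xy^{2} - \tfrac{8}{9}xy + 3x + 7y^{2} - 5
  leading term x^{2}: subtract (-\tfrac{5}{9}x)·f_2 from -\tfrac{5}{3}x^{2} + \tfrac{16}{9}xy^{6} - \tfrac{16}{9}xy^{4} - \tfrac{20}{9}xy^{3} + \tfrac{4}{9}xy^{2} - \tfrac{8}{9}xy + 3x + 7y^{2} - 5 → \tfrac{16}{9}xy^{6} - \tfrac{16}{9}xy^{4} - \tfrac{40}{9}xy^{3} + \tfrac{4}{9}xy^{2} + \tfrac{2}{9}xy + \tfrac{52}{9}x + 7y^{2} - 5
  leading term xy^{6}: subtract (\tfrac{16}{27}y^{6})·f_2 from \tfrac{16}{9}xy^{6} - \tfrac{16}{9}xy^{4} - \tfrac{40}{9}xy^{3} + \tfrac{4}{9}xy^{2} + \tfrac{2}{9}xy + \tfrac{52}{9}x + 7y^{2} - 5 → -\tfrac{16}{9}xy^{4} - \tfrac{40}{9}xy^{3} + \tfrac{4}{9}xy^{2} + \tfrac{2}{9}xy + \tfrac{52}{9}x + \tfrac{64}{27}y^{9} - \tfrac{32}{27}y^{7} - \tfrac{80}{27}y^{6} + 7y^{2} - 5
  leading term xy^{4}: subtract (-\tfrac{16}{27}y^{4})·f_2 from -\tfrac{16}{9}xy^{4} - \tfrac{40}{9}xy^{3} + \tfrac{4}{9}xy^{2} + \tfrac{2}{9}xy + \tfrac{52}{9}x + \tfrac{64}{27}y^{9} - \tfrac{32}{27}y^{7} - \tfrac{80}{27}y^{6} + 7y^{2} - 5 → -\tfrac{40}{9}xy^{3} + \tfrac{4}{9}xy^{2} + \tfrac{2}{9}xy + \tfrac{52}{9}x + \tfrac{64}{27}y^{9} - \tfrac{32}{9}y^{7} - \tfrac{80}{27}y^{6} + \tfrac{32}{27}y^{5} + \tfrac{80}{27}y^{4} + 7y^{2} - 5
  leading term xy^{3}: subtract (-\tfrac{40}{27}y^{3})·f_2 from -\tfrac{40}{9}xy^{3} + \tfrac{4}{9}xy^{2} + \tfrac{2}{9}xy + \tfrac{52}{9}x + \tfrac{64}{27}y^{9} - \tfrac{32}{9}y^{7} - \tfrac{80}{27}y^{6} + \tfrac{32}{27}y^{5} + \tfrac{80}{27}y^{4} + 7y^{2} - 5 → \tfrac{4}{9}xy^{2} + \tfrac{2}{9}xy + \tfrac{52}{9}x + \tfrac{64}{27}y^{9} - \tfrac{32}{9}y^{7} - \tfrac{80}{9}y^{6} + \tfrac{32}{27}y^{5} + \tfrac{160}{27}y^{4} + \tfrac{200}{27}y^{3} + 7y^{2} - 5
  leading term xy^{2}: subtract (\tfrac{4}{27}y^{2})·f_2 from \tfrac{4}{9}xy^{2} + \tfrac{2}{9}xy + \tfrac{52}{9}x + \tfrac{64}{27}y^{9} - \tfrac{32}{9}y^{7} - \tfrac{80}{9}y^{6} + \tfrac{32}{27}y^{5} + \tfrac{160}{27}y^{4} + \tfrac{200}{27}y^{3} + 7y^{2} - 5 → \tfrac{2}{9}xy + \tfrac{52}{9}x + \tfrac{64}{27}y^{9} - \tfrac{32}{9}y^{7} - \tfrac{80}{9}y^{6} + \tfrac{16}{9}y^{5} + \tfrac{160}{27}y^{4} + \tfrac{64}{9}y^{3} + \tfrac{169}{27}y^{2} - 5
  leading term xy: subtract (\tfrac{2}{27}y)·f_2 from \tfrac{2}{9}xy + \tfrac{52}{9}x + \tfrac{64}{27}y^{9} - \tfrac{32}{9}y^{7} - \tfrac{80}{9}y^{6} + \tfrac{16}{9}y^{5} + \tfrac{160}{27}y^{4} + \tfrac{64}{9}y^{3} + \tfrac{169}{27}y^{2} - 5 → \tfrac{52}{9}x + \tfrac{64}{27}y^{9} - \tfrac{32}{9}y^{7} - \tfrac{80}{9}y^{6} + \tfrac{16}{9}y^{5} + \tfrac{56}{9}y^{4} + \tfrac{64}{9}y^{3} + \tfrac{55}{9}y^{2} - \tfrac{10}{27}y - 5
  leading term x: subtract (\tfrac{52}{27})·f_2 from \tfrac{52}{9}x + \tfrac{64}{27}y^{9} - \tfrac{32}{9}y^{7} - \tfrac{80}{9}y^{6} + \tfrac{16}{9}y^{5} + \tfrac{56}{9}y^{4} + \tfrac{64}{9}y^{3} + \tfrac{55}{9}y^{2} - \tfrac{10}{27}y - 5 → \tfrac{64}{27}y^{9} - \tfrac{32}{9}y^{7} - \tfrac{80}{9}y^{6} + \tfrac{16}{9}y^{5} + \tfrac{56}{9}y^{4} + \tfrac{400}{27}y^{3} + \tfrac{55}{9}y^{2} - \tfrac{38}{9}y - \tfrac{395}{27}
  leading term y^{9}: no divisor's leading term divides it; move \tfrac{64}{27}y^{9} to the remainder.
  leading term y^{7}: no divisor's leading term divides it; move -\tfrac{32}{9}y^{7} to the remainder.
  leading term y^{6}: no divisor's leading term divides it; move -\tfrac{80}{9}y^{6} to the remainder.
  leading term y^{5}: no divisor's leading term divides it; move \tfrac{16}{9}y^{5} to the remainder.
  leading term y^{4}: no divisor's leading term divides it; move \tfrac{56}{9}y^{4} to the remainder.
  leading term y^{3}: no divisor's leading term divides it; move \tfrac{400}{27}y^{3} to the remainder.
  leading term y^{2}: no divisor's leading term divides it; move \tfrac{55}{9}y^{2} to the remainder.
  leading term y: no divisor's leading term divides it; move -\tfrac{38}{9}y to the remainder.
  leading term 1: no divisor's leading term divides it; move -\tfrac{395}{27} to the remainder.
  remainder \tfrac{64}{27}y^{9} - \tfrac{32}{9}y^{7} - \tfrac{80}{9}y^{6} + \tfrac{16}{9}y^{5} + \tfrac{56}{9}y^{4} + \tfrac{400}{27}y^{3} + \tfrac{55}{9}y^{2} - \tfrac{38}{9}y - \tfrac{395}{27} ≠ 0; add g_3 = \tfrac{64}{27}y^{9} - \tfrac{32}{9}y^{7} - \tfrac{80}{9}y^{6} + \tfrac{16}{9}y^{5} + \tfrac{56}{9}y^{4} + \tfrac{400}{27}y^{3} + \tfrac{55}{9}y^{2} - \tfrac{38}{9}y - \tfrac{395}{27} to the basis.

S(f_1,g_3): leading monomials are coprime, so the S-polynomial reduces to 0 (Buchberger's first criterion).
S(f_2,g_3): leading monomials are coprime, so the S-polynomial reduces to 0 (Buchberger's first criterion).
Every S-polynomial of the final basis reduces to 0, so we have a Gröbner basis.
Inter-reduce: drop elements whose leading term is divisible by another's, tail-reduce, and make monic.

G = {x - \tfrac{4}{3}y^{3} + \tfrac{2}{3}y + \tfrac{5}{3}, y^{9} - \tfrac{3}{2}y^{7} - \tfrac{15}{4}y^{6} + \tfrac{3}{4}y^{5} + \tfrac{21}{8}y^{4} + \tfrac{25}{4}y^{3} + \tfrac{165}{64}y^{2} - \tfrac{57}{32}y - \tfrac{395}{64}}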